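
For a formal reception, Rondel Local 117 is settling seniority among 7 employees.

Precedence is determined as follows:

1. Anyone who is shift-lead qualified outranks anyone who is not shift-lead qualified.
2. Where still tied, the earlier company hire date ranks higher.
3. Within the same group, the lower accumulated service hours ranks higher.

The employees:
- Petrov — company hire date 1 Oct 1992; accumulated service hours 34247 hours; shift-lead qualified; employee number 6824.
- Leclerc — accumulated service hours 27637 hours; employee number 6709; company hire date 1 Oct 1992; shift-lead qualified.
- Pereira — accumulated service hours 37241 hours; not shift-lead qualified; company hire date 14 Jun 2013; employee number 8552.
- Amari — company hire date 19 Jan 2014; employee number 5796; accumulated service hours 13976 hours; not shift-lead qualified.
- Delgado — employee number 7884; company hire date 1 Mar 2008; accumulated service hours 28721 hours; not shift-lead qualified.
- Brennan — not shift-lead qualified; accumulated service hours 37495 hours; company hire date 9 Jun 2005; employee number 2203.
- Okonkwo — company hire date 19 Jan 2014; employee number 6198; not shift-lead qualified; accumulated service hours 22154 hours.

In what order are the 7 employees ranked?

Leclerc, Petrov, Brennan, Delgado, Pereira, Amari, Okonkwo

By the first rule: Leclerc and Petrov (both shift-lead qualified); then Brennan, Delgado, Pereira, Amari and Okonkwo (each not shift-lead qualified).
Leclerc and Petrov both have company hire date 1 Oct 1992, so the next rule applies.
Among Leclerc and Petrov, by accumulated service hours (lower first): Leclerc (27637 hours) before Petrov (34247 hours).
Among Brennan, Delgado, Pereira, Amari and Okonkwo, by company hire date (earlier first): Brennan (9 Jun 2005) before Delgado (1 Mar 2008) before Pereira (14 Jun 2013) before Amari and Okonkwo (19 Jan 2014).
Among Amari and Okonkwo, by accumulated service hours (lower first): Amari (13976 hours) before Okonkwo (22154 hours).
Full order: Leclerc, Petrov, Brennan, Delgado, Pereira, Amari, Okonkwo.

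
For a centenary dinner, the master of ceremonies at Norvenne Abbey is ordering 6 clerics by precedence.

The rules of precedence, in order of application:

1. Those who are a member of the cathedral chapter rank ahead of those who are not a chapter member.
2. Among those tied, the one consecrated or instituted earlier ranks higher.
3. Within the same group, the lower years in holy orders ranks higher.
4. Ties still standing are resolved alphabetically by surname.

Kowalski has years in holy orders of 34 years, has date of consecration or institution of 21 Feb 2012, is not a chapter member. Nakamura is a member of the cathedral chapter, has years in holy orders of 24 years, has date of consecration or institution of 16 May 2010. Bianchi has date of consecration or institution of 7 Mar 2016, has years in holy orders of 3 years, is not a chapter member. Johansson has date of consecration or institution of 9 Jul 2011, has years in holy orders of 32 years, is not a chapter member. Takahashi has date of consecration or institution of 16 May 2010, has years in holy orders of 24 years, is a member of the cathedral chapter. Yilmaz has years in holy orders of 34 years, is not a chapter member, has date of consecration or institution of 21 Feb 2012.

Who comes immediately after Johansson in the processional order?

By the first rule: Nakamura and Takahashi (both a member of the cathedral chapter); then Johansson, Kowalski, Yilmaz and Bianchi (each not a chapter member).
Nakamura and Takahashi both have date of consecration or institution 16 May 2010, so the next rule applies.
Nakamura and Takahashi both have years in holy orders 24 years, so the next rule applies.
Among Nakamura and Takahashi, alphabetically by surname: Nakamura before Takahashi.
Among Johansson, Kowalski, Yilmaz and Bianchi, by date of consecration or institution (earlier first): Johansson (9 Jul 2011) before Kowalski and Yilmaz (21 Feb 2012) before Bianchi (7 Mar 2016).
Kowalski and Yilmaz both have years in holy orders 34 years, so the next rule applies.
Among Kowalski and Yilmaz, alphabetically by surname: Kowalski before Yilmaz.
Order: Nakamura, Takahashi, Johansson, Kowalski, Yilmaz, Bianchi.

Kowalski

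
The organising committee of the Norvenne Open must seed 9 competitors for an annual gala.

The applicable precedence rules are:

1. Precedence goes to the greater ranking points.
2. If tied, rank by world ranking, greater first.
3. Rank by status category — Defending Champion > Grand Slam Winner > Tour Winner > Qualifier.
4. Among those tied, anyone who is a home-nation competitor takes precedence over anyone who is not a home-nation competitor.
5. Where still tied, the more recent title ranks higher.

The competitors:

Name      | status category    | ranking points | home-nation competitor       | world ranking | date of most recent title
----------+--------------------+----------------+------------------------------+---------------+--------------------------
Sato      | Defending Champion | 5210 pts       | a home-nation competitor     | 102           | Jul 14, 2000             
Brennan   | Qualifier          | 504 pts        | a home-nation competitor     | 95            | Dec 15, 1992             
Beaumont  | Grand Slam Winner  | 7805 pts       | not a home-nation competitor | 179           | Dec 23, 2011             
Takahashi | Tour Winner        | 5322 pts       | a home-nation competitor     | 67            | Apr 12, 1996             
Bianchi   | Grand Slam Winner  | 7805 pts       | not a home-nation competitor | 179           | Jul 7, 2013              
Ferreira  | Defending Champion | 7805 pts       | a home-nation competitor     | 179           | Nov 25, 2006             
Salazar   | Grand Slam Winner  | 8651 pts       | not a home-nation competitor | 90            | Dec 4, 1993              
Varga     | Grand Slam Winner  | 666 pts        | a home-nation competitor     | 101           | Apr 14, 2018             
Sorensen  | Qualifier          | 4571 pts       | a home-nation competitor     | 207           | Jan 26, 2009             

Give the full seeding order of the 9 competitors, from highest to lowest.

Salazar, Ferreira, Bianchi, Beaumont, Takahashi, Sato, Sorensen, Varga, Brennan

By ranking points (higher first): Salazar (8651 pts); then Ferreira, Bianchi and Beaumont (each 7805 pts); then Takahashi (5322 pts); then Sato (5210 pts); then Sorensen (4571 pts); then Varga (666 pts); then Brennan (504 pts).
Ferreira, Bianchi and Beaumont all have world ranking 179, so the next rule applies.
Among Ferreira, Bianchi and Beaumont, by status category: Ferreira (Defending Champion) before Bianchi and Beaumont (Grand Slam Winner).
Bianchi and Beaumont are each not a home-nation competitor, so the next rule applies.
Among Bianchi and Beaumont, by date of most recent title (later first): Bianchi (Jul 7, 2013) before Beaumont (Dec 23, 2011).
Full order: Salazar, Ferreira, Bianchi, Beaumont, Takahashi, Sato, Sorensen, Varga, Brennan.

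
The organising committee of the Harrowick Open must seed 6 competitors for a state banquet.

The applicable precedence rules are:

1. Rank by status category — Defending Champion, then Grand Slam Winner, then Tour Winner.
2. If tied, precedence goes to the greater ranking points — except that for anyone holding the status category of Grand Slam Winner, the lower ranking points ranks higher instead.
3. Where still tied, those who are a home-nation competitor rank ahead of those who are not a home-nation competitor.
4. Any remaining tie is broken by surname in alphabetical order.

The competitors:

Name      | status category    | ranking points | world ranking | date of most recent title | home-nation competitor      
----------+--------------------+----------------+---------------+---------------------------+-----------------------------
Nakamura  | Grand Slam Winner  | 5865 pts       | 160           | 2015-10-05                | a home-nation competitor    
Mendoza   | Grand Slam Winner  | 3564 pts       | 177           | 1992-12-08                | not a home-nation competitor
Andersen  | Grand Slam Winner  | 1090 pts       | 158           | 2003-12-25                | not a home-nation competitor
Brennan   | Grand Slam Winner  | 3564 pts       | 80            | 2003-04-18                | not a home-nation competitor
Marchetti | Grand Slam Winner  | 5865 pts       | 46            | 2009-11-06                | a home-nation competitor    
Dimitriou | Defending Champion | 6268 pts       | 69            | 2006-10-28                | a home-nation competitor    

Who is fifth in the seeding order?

By status category: Dimitriou (Defending Champion); then Andersen, Brennan, Mendoza, Marchetti and Nakamura (Grand Slam Winner).
Among Andersen, Brennan, Mendoza, Marchetti and Nakamura, by ranking points (lower first) (reversed rule for this group): Andersen (1090 pts) before Brennan and Mendoza (3564 pts) before Marchetti and Nakamura (5865 pts).
Brennan and Mendoza are each not a home-nation competitor, so the next rule applies.
Among Brennan and Mendoza, alphabetically by surname: Brennan before Mendoza.
Marchetti and Nakamura are each a home-nation competitor, so the next rule applies.
Among Marchetti and Nakamura, alphabetically by surname: Marchetti before Nakamura.
Order: Dimitriou, Andersen, Brennan, Mendoza, Marchetti, Nakamura.

Marchetti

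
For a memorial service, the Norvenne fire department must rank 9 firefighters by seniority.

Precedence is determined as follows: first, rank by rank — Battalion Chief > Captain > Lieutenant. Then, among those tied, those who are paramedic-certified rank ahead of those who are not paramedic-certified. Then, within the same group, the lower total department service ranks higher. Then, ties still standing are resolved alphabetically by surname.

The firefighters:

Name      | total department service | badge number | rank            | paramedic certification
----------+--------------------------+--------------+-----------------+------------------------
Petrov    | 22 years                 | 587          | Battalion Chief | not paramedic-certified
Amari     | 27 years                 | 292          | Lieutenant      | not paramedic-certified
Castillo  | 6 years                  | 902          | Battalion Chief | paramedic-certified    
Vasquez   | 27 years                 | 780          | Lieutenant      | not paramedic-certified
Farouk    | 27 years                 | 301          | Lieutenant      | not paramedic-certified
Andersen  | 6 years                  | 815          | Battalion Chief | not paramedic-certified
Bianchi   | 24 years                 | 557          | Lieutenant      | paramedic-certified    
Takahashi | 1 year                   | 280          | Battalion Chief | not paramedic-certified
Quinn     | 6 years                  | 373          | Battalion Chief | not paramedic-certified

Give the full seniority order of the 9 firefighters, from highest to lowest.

Castillo, Takahashi, Andersen, Quinn, Petrov, Bianchi, Amari, Farouk, Vasquez

By rank: Castillo, Takahashi, Andersen, Quinn and Petrov (Battalion Chief); then Bianchi, Amari, Farouk and Vasquez (Lieutenant).
Among Castillo, Takahashi, Andersen, Quinn and Petrov, paramedic-certified before not paramedic-certified: Castillo (paramedic-certified) before Takahashi, Andersen, Quinn and Petrov (not paramedic-certified).
Among Takahashi, Andersen, Quinn and Petrov, by total department service (lower first): Takahashi (1 year) before Andersen and Quinn (6 years) before Petrov (22 years).
Among Andersen and Quinn, alphabetically by surname: Andersen before Quinn.
Among Bianchi, Amari, Farouk and Vasquez, paramedic-certified before not paramedic-certified: Bianchi (paramedic-certified) before Amari, Farouk and Vasquez (not paramedic-certified).
Amari, Farouk and Vasquez all have total department service 27 years, so the next rule applies.
Among Amari, Farouk and Vasquez, alphabetically by surname: Amari before Farouk before Vasquez.
Full order: Castillo, Takahashi, Andersen, Quinn, Petrov, Bianchi, Amari, Farouk, Vasquez.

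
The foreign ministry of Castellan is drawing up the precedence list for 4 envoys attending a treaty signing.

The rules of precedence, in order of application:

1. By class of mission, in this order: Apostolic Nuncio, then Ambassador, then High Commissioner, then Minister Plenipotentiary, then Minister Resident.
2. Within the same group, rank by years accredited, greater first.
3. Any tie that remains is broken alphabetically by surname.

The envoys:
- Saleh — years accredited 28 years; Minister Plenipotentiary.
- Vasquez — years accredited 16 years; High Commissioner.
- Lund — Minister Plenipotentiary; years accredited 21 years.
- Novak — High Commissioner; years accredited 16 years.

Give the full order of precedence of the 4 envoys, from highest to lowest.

By class of mission: Novak and Vasquez (High Commissioner); then Saleh and Lund (Minister Plenipotentiary).
Novak and Vasquez both have years accredited 16 years, so the next rule applies.
Among Novak and Vasquez, alphabetically by surname: Novak before Vasquez.
Among Saleh and Lund, by years accredited (higher first): Saleh (28 years) before Lund (21 years).
Full order: Novak, Vasquez, Saleh, Lund.

Novak, Vasquez, Saleh, Lund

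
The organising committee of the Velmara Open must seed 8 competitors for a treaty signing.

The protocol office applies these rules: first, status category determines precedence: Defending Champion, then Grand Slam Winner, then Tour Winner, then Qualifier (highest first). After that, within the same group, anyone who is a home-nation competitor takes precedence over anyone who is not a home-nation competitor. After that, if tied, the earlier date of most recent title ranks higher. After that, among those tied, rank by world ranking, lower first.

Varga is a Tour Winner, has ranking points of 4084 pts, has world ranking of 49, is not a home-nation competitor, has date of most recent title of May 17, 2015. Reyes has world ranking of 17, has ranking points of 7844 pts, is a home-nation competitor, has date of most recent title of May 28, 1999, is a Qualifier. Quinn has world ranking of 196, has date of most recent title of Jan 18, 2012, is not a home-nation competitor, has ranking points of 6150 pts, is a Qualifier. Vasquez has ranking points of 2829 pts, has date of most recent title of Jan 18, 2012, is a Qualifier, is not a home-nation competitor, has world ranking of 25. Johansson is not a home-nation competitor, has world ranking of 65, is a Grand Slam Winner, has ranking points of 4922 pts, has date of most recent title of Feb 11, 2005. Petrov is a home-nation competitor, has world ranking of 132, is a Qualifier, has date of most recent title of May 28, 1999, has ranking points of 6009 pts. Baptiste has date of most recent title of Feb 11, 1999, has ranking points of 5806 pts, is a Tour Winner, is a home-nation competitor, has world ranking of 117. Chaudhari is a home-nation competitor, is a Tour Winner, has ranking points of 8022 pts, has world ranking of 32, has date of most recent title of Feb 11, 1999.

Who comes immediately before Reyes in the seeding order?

By status category: Johansson (Grand Slam Winner); then Chaudhari, Baptiste and Varga (Tour Winner); then Reyes, Petrov, Vasquez and Quinn (Qualifier).
Among Chaudhari, Baptiste and Varga, a home-nation competitor before not a home-nation competitor: Chaudhari and Baptiste (a home-nation competitor) before Varga (not a home-nation competitor).
Chaudhari and Baptiste both have date of most recent title Feb 11, 1999, so the next rule applies.
Among Chaudhari and Baptiste, by world ranking (lower first): Chaudhari (32) before Baptiste (117).
Among Reyes, Petrov, Vasquez and Quinn, a home-nation competitor before not a home-nation competitor: Reyes and Petrov (a home-nation competitor) before Vasquez and Quinn (not a home-nation competitor).
Reyes and Petrov both have date of most recent title May 28, 1999, so the next rule applies.
Among Reyes and Petrov, by world ranking (lower first): Reyes (17) before Petrov (132).
Vasquez and Quinn both have date of most recent title Jan 18, 2012, so the next rule applies.
Among Vasquez and Quinn, by world ranking (lower first): Vasquez (25) before Quinn (196).
Order: Johansson, Chaudhari, Baptiste, Varga, Reyes, Petrov, Vasquez, Quinn.

Varga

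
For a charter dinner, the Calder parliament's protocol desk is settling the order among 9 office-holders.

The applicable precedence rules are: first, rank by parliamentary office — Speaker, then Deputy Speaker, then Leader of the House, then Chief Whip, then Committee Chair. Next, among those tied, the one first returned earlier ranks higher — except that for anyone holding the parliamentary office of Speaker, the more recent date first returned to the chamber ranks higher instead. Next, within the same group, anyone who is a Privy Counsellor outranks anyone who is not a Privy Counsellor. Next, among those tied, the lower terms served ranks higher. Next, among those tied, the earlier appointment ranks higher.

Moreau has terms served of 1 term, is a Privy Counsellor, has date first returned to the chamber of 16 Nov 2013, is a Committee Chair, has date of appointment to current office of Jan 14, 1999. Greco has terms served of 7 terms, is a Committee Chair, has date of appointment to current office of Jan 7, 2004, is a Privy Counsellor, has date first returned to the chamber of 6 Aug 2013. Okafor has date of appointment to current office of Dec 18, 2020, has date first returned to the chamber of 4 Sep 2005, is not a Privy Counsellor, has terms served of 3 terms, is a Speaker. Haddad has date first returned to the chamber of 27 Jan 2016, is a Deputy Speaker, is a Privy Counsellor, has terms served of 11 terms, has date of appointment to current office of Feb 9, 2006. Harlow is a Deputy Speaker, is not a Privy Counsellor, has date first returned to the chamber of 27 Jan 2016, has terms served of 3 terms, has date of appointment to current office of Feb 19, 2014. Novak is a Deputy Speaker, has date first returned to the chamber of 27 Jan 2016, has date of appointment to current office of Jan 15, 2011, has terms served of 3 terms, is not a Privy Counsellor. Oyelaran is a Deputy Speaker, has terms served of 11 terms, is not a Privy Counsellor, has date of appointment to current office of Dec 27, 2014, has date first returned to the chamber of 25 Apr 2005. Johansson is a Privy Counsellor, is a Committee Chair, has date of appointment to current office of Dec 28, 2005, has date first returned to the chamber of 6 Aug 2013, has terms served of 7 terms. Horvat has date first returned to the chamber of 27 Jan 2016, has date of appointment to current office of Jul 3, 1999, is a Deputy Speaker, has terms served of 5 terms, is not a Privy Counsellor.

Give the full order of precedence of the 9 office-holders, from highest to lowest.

By parliamentary office: Okafor (Speaker); then Oyelaran, Haddad, Novak, Harlow and Horvat (Deputy Speaker); then Greco, Johansson and Moreau (Committee Chair).
Among Oyelaran, Haddad, Novak, Harlow and Horvat, by date first returned to the chamber (earlier first): Oyelaran (25 Apr 2005) before Haddad, Novak, Harlow and Horvat (27 Jan 2016).
Among Haddad, Novak, Harlow and Horvat, a Privy Counsellor before not a Privy Counsellor: Haddad (a Privy Counsellor) before Novak, Harlow and Horvat (not a Privy Counsellor).
Among Novak, Harlow and Horvat, by terms served (lower first): Novak and Harlow (3 terms) before Horvat (5 terms).
Among Novak and Harlow, by date of appointment to current office (earlier first): Novak (Jan 15, 2011) before Harlow (Feb 19, 2014).
Among Greco, Johansson and Moreau, by date first returned to the chamber (earlier first): Greco and Johansson (6 Aug 2013) before Moreau (16 Nov 2013).
Greco and Johansson are each a Privy Counsellor, so the next rule applies.
Greco and Johansson both have terms served 7 terms, so the next rule applies.
Among Greco and Johansson, by date of appointment to current office (earlier first): Greco (Jan 7, 2004) before Johansson (Dec 28, 2005).
Full order: Okafor, Oyelaran, Haddad, Novak, Harlow, Horvat, Greco, Johansson, Moreau.

Okafor, Oyelaran, Haddad, Novak, Harlow, Horvat, Greco, Johansson, Moreau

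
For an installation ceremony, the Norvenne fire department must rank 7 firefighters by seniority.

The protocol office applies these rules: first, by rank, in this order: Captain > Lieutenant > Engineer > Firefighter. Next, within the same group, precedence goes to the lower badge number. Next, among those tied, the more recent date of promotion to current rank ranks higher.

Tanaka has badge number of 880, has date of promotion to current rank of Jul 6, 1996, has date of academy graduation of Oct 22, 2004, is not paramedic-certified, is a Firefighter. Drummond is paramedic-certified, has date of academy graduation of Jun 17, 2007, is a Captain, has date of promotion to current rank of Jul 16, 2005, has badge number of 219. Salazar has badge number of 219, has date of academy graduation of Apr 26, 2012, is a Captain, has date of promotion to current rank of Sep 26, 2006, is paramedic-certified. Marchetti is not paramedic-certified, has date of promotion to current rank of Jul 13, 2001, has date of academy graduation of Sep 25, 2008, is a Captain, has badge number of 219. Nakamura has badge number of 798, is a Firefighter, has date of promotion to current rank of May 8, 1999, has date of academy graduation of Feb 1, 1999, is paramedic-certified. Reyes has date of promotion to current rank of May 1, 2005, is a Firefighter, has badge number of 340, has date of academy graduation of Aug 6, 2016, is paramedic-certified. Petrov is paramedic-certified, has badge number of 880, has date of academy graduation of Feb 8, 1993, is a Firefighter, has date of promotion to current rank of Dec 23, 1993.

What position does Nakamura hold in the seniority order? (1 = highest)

By rank: Salazar, Drummond and Marchetti (Captain); then Reyes, Nakamura, Tanaka and Petrov (Firefighter).
Salazar, Drummond and Marchetti all have badge number 219, so the next rule applies.
Among Salazar, Drummond and Marchetti, by date of promotion to current rank (later first): Salazar (Sep 26, 2006) before Drummond (Jul 16, 2005) before Marchetti (Jul 13, 2001).
Among Reyes, Nakamura, Tanaka and Petrov, by badge number (lower first): Reyes (340) before Nakamura (798) before Tanaka and Petrov (880).
Among Tanaka and Petrov, by date of promotion to current rank (later first): Tanaka (Jul 6, 1996) before Petrov (Dec 23, 1993).
Order: Salazar, Drummond, Marchetti, Reyes, Nakamura, Tanaka, Petrov. So position 5.

5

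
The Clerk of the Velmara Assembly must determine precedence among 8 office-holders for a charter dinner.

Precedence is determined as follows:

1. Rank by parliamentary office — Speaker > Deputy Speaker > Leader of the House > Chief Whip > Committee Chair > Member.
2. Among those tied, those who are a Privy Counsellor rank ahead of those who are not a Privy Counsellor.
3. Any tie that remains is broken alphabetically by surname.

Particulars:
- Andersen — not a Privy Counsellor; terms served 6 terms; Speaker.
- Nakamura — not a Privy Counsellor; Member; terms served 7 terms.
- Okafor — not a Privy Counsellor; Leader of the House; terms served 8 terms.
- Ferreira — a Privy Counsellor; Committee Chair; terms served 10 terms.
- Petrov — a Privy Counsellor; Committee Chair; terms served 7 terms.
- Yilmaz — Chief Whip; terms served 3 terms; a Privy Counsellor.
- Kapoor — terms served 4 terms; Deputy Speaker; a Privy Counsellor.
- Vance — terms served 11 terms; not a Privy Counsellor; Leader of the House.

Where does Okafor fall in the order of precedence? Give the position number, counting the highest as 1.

By parliamentary office: Andersen (Speaker); then Kapoor (Deputy Speaker); then Okafor and Vance (Leader of the House); then Yilmaz (Chief Whip); then Ferreira and Petrov (Committee Chair); then Nakamura (Member).
Okafor and Vance are each not a Privy Counsellor, so the next rule applies.
Among Okafor and Vance, alphabetically by surname: Okafor before Vance.
Ferreira and Petrov are each a Privy Counsellor, so the next rule applies.
Among Ferreira and Petrov, alphabetically by surname: Ferreira before Petrov.
Order: Andersen, Kapoor, Okafor, Vance, Yilmaz, Ferreira, Petrov, Nakamura. So position 3.

3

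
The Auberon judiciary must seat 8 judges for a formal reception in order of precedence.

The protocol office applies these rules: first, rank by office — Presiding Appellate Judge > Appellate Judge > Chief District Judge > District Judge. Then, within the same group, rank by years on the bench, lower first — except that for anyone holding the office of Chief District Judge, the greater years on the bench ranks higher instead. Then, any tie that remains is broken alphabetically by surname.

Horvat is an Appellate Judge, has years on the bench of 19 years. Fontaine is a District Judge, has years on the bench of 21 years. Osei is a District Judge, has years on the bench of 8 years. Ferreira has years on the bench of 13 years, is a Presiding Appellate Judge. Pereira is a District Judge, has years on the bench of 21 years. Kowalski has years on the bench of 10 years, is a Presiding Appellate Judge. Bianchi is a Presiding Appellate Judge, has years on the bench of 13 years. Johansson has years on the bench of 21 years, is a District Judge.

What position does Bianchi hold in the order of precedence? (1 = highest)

2

By office: Kowalski, Bianchi and Ferreira (Presiding Appellate Judge); then Horvat (Appellate Judge); then Osei, Fontaine, Johansson and Pereira (District Judge).
Among Kowalski, Bianchi and Ferreira, by years on the bench (lower first): Kowalski (10 years) before Bianchi and Ferreira (13 years).
Among Bianchi and Ferreira, alphabetically by surname: Bianchi before Ferreira.
Among Osei, Fontaine, Johansson and Pereira, by years on the bench (lower first): Osei (8 years) before Fontaine, Johansson and Pereira (21 years).
Among Fontaine, Johansson and Pereira, alphabetically by surname: Fontaine before Johansson before Pereira.
Order: Kowalski, Bianchi, Ferreira, Horvat, Osei, Fontaine, Johansson, Pereira. So position 2.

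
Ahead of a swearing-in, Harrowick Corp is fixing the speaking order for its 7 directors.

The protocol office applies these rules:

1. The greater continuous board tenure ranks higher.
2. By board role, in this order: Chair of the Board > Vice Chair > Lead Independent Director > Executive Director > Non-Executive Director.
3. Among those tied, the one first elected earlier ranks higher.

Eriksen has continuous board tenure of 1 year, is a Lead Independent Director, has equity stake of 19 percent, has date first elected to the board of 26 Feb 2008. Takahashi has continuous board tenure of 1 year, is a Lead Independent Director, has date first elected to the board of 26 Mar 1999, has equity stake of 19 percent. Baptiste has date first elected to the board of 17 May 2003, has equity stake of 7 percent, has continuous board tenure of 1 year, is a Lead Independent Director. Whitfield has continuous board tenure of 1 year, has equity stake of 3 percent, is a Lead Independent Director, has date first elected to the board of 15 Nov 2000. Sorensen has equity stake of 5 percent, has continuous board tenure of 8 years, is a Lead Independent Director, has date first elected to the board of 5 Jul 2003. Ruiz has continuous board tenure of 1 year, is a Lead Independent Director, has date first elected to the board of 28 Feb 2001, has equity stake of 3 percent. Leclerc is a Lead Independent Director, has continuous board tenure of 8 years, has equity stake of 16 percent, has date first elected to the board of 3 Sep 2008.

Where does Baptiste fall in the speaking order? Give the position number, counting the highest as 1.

6

By continuous board tenure (higher first): Sorensen and Leclerc (both 8 years); then Takahashi, Whitfield, Ruiz, Baptiste and Eriksen (each 1 year).
Sorensen and Leclerc are each Lead Independent Director, so the next rule applies.
Among Sorensen and Leclerc, by date first elected to the board (earlier first): Sorensen (5 Jul 2003) before Leclerc (3 Sep 2008).
Takahashi, Whitfield, Ruiz, Baptiste and Eriksen are each Lead Independent Director, so the next rule applies.
Among Takahashi, Whitfield, Ruiz, Baptiste and Eriksen, by date first elected to the board (earlier first): Takahashi (26 Mar 1999) before Whitfield (15 Nov 2000) before Ruiz (28 Feb 2001) before Baptiste (17 May 2003) before Eriksen (26 Feb 2008).
Order: Sorensen, Leclerc, Takahashi, Whitfield, Ruiz, Baptiste, Eriksen. So position 6.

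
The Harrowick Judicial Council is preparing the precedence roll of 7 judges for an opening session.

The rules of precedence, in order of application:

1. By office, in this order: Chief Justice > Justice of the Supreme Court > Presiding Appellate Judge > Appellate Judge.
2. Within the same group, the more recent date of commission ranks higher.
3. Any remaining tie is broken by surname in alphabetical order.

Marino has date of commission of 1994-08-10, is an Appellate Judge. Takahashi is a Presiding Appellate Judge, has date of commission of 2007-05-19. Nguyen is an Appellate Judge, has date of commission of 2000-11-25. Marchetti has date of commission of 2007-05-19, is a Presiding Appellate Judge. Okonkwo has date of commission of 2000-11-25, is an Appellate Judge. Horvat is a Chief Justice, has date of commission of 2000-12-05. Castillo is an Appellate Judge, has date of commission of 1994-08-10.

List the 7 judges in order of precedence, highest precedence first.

Horvat, Marchetti, Takahashi, Nguyen, Okonkwo, Castillo, Marino

By office: Horvat (Chief Justice); then Marchetti and Takahashi (Presiding Appellate Judge); then Nguyen, Okonkwo, Castillo and Marino (Appellate Judge).
Marchetti and Takahashi both have date of commission 2007-05-19, so the next rule applies.
Among Marchetti and Takahashi, alphabetically by surname: Marchetti before Takahashi.
Among Nguyen, Okonkwo, Castillo and Marino, by date of commission (later first): Nguyen and Okonkwo (2000-11-25) before Castillo and Marino (1994-08-10).
Among Nguyen and Okonkwo, alphabetically by surname: Nguyen before Okonkwo.
Among Castillo and Marino, alphabetically by surname: Castillo before Marino.
Full order: Horvat, Marchetti, Takahashi, Nguyen, Okonkwo, Castillo, Marino.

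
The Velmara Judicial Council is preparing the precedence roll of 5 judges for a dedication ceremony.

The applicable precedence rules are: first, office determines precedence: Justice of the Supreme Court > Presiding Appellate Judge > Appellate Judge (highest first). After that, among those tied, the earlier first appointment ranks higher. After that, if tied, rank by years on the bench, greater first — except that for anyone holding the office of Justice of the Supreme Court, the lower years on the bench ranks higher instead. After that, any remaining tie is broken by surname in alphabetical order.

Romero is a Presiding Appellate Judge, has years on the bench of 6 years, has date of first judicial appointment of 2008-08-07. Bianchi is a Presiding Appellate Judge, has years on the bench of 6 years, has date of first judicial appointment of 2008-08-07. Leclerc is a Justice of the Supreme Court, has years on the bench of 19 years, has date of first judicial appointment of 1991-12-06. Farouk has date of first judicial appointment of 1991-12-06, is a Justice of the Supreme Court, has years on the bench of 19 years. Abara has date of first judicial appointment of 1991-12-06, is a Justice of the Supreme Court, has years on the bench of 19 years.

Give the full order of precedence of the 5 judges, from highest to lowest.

By office: Abara, Farouk and Leclerc (Justice of the Supreme Court); then Bianchi and Romero (Presiding Appellate Judge).
Abara, Farouk and Leclerc all have date of first judicial appointment 1991-12-06, so the next rule applies.
Abara, Farouk and Leclerc all have years on the bench 19 years, so the next rule applies.
Among Abara, Farouk and Leclerc, alphabetically by surname: Abara before Farouk before Leclerc.
Bianchi and Romero both have date of first judicial appointment 2008-08-07, so the next rule applies.
Bianchi and Romero both have years on the bench 6 years, so the next rule applies.
Among Bianchi and Romero, alphabetically by surname: Bianchi before Romero.
Full order: Abara, Farouk, Leclerc, Bianchi, Romero.

Abara, Farouk, Leclerc, Bianchi, Romero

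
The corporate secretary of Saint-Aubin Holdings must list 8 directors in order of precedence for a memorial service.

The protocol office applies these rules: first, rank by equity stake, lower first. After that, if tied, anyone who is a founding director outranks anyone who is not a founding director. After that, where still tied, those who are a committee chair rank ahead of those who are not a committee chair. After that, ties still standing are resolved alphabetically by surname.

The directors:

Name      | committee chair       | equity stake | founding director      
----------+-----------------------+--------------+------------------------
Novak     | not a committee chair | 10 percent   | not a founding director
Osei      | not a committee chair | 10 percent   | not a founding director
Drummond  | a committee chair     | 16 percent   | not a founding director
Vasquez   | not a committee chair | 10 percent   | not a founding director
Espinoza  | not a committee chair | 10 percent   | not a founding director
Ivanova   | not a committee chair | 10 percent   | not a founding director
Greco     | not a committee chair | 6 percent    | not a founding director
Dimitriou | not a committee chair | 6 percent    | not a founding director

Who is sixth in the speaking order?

Osei

By equity stake (lower first): Dimitriou and Greco (both 6 percent); then Espinoza, Ivanova, Novak, Osei and Vasquez (each 10 percent); then Drummond (16 percent).
Dimitriou and Greco are each not a founding director, so the next rule applies.
Dimitriou and Greco are each not a committee chair, so the next rule applies.
Among Dimitriou and Greco, alphabetically by surname: Dimitriou before Greco.
Espinoza, Ivanova, Novak, Osei and Vasquez are each not a founding director, so the next rule applies.
Espinoza, Ivanova, Novak, Osei and Vasquez are each not a committee chair, so the next rule applies.
Among Espinoza, Ivanova, Novak, Osei and Vasquez, alphabetically by surname: Espinoza before Ivanova before Novak before Osei before Vasquez.
Order: Dimitriou, Greco, Espinoza, Ivanova, Novak, Osei, Vasquez, Drummond.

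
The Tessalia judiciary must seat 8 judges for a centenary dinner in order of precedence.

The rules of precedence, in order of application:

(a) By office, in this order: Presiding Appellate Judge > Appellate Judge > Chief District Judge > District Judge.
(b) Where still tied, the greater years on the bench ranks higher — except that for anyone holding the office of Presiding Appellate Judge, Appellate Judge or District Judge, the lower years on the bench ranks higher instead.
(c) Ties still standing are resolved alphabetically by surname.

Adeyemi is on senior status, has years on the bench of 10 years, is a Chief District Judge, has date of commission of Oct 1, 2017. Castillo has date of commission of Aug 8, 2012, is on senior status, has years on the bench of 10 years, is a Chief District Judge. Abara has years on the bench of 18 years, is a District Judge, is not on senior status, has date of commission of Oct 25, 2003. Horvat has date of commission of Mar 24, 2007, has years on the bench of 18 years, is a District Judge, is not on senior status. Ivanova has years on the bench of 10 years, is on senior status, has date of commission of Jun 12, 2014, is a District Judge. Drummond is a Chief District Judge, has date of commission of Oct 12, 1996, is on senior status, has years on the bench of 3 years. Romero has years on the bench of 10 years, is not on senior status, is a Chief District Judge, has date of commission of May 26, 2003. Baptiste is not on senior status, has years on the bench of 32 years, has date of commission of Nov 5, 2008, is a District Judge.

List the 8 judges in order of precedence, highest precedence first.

Adeyemi, Castillo, Romero, Drummond, Ivanova, Abara, Horvat, Baptiste

By office: Adeyemi, Castillo, Romero and Drummond (Chief District Judge); then Ivanova, Abara, Horvat and Baptiste (District Judge).
Among Adeyemi, Castillo, Romero and Drummond, by years on the bench (higher first): Adeyemi, Castillo and Romero (10 years) before Drummond (3 years).
Among Adeyemi, Castillo and Romero, alphabetically by surname: Adeyemi before Castillo before Romero.
Among Ivanova, Abara, Horvat and Baptiste, by years on the bench (lower first) (reversed rule for this group): Ivanova (10 years) before Abara and Horvat (18 years) before Baptiste (32 years).
Among Abara and Horvat, alphabetically by surname: Abara before Horvat.
Full order: Adeyemi, Castillo, Romero, Drummond, Ivanova, Abara, Horvat, Baptiste.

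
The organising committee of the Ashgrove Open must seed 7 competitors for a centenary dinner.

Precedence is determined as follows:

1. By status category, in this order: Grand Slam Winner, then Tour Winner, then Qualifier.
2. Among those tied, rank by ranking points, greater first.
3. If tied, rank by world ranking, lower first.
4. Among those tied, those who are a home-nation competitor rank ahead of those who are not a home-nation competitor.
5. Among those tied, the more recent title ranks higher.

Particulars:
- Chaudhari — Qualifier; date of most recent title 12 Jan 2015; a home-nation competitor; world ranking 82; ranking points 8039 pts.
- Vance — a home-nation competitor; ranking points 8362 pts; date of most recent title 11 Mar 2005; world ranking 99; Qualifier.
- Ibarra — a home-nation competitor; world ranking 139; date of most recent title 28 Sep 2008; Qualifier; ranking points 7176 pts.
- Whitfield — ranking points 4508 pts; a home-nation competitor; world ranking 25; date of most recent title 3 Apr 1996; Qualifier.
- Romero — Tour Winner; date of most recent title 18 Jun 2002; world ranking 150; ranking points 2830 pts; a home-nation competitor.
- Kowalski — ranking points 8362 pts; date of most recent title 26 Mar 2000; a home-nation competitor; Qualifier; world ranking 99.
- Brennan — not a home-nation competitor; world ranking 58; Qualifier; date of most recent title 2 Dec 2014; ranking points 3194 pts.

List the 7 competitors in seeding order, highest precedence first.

By status category: Romero (Tour Winner); then Vance, Kowalski, Chaudhari, Ibarra, Whitfield and Brennan (Qualifier).
Among Vance, Kowalski, Chaudhari, Ibarra, Whitfield and Brennan, by ranking points (higher first): Vance and Kowalski (8362 pts) before Chaudhari (8039 pts) before Ibarra (7176 pts) before Whitfield (4508 pts) before Brennan (3194 pts).
Vance and Kowalski both have world ranking 99, so the next rule applies.
Vance and Kowalski are each a home-nation competitor, so the next rule applies.
Among Vance and Kowalski, by date of most recent title (later first): Vance (11 Mar 2005) before Kowalski (26 Mar 2000).
Full order: Romero, Vance, Kowalski, Chaudhari, Ibarra, Whitfield, Brennan.

Romero, Vance, Kowalski, Chaudhari, Ibarra, Whitfield, Brennan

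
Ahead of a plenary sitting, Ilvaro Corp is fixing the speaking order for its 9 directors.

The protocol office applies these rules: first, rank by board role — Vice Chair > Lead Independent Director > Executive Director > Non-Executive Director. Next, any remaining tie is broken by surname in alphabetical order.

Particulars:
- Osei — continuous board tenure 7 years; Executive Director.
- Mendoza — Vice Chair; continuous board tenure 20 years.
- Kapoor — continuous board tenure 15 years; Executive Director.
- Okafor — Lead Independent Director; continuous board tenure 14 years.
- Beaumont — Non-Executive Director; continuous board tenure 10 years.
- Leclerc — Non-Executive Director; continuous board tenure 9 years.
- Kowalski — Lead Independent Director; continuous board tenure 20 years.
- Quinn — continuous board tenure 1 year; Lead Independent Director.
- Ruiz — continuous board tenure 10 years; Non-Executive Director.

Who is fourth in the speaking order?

By board role: Mendoza (Vice Chair); then Kowalski, Okafor and Quinn (Lead Independent Director); then Kapoor and Osei (Executive Director); then Beaumont, Leclerc and Ruiz (Non-Executive Director).
Among Kowalski, Okafor and Quinn, alphabetically by surname: Kowalski before Okafor before Quinn.
Among Kapoor and Osei, alphabetically by surname: Kapoor before Osei.
Among Beaumont, Leclerc and Ruiz, alphabetically by surname: Beaumont before Leclerc before Ruiz.
Order: Mendoza, Kowalski, Okafor, Quinn, Kapoor, Osei, Beaumont, Leclerc, Ruiz.

Quinn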